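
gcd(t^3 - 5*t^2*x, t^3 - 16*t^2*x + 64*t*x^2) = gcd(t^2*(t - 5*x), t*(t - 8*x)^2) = t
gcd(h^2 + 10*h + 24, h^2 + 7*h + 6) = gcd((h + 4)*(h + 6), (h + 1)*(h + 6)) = h + 6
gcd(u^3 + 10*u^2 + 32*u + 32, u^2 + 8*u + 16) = u^2 + 8*u + 16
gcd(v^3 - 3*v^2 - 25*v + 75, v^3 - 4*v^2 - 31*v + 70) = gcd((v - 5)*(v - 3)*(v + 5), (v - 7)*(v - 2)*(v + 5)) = v + 5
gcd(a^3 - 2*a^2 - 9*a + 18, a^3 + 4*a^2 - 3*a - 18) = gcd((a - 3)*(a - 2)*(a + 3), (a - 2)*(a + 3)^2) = a^2 + a - 6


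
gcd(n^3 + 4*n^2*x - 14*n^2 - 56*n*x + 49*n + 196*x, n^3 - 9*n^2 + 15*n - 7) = n - 7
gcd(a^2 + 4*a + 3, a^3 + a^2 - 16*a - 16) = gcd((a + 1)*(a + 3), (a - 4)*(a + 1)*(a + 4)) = a + 1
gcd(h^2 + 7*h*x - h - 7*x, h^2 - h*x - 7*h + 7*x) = 1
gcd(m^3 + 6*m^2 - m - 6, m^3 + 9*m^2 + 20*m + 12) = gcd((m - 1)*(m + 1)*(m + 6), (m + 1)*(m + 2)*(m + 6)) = m^2 + 7*m + 6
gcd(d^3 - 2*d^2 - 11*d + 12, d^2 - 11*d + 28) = d - 4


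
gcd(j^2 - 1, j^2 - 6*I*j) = 1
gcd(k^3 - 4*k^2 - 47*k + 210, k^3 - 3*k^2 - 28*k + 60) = k - 6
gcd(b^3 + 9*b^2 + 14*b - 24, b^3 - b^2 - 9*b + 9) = b - 1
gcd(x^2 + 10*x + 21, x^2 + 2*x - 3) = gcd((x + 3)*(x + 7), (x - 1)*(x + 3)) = x + 3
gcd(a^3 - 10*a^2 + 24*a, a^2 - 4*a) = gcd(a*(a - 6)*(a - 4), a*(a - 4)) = a^2 - 4*a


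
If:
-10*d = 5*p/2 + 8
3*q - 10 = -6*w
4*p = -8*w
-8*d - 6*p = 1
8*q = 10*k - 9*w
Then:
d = -91/80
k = 3767/1200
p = 27/20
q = 281/60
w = -27/40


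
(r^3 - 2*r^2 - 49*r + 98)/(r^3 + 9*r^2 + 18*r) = (r^3 - 2*r^2 - 49*r + 98)/(r*(r^2 + 9*r + 18))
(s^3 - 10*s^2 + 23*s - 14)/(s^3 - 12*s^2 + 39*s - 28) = (s - 2)/(s - 4)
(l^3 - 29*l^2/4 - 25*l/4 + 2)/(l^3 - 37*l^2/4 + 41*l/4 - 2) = (l + 1)/(l - 1)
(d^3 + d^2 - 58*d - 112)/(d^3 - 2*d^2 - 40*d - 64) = (d + 7)/(d + 4)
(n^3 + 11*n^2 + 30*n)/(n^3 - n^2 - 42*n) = (n + 5)/(n - 7)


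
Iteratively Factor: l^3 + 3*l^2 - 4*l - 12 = (l - 2)*(l^2 + 5*l + 6) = (l - 2)*(l + 3)*(l + 2)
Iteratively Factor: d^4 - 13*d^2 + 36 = (d + 2)*(d^3 - 2*d^2 - 9*d + 18) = (d + 2)*(d + 3)*(d^2 - 5*d + 6) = (d - 3)*(d + 2)*(d + 3)*(d - 2)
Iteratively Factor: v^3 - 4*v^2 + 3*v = (v - 3)*(v^2 - v) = (v - 3)*(v - 1)*(v)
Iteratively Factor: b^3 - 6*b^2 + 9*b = (b)*(b^2 - 6*b + 9) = b*(b - 3)*(b - 3)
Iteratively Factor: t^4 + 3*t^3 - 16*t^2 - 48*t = (t + 4)*(t^3 - t^2 - 12*t) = t*(t + 4)*(t^2 - t - 12) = t*(t + 3)*(t + 4)*(t - 4)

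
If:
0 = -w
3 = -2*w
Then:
No Solution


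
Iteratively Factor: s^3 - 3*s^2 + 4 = (s - 2)*(s^2 - s - 2) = (s - 2)^2*(s + 1)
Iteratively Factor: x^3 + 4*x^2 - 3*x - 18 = (x - 2)*(x^2 + 6*x + 9) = (x - 2)*(x + 3)*(x + 3)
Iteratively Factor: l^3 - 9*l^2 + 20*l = (l - 5)*(l^2 - 4*l) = (l - 5)*(l - 4)*(l)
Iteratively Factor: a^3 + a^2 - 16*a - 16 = (a + 4)*(a^2 - 3*a - 4) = (a - 4)*(a + 4)*(a + 1)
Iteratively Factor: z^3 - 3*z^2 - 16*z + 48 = (z - 4)*(z^2 + z - 12) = (z - 4)*(z - 3)*(z + 4)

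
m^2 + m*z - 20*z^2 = (m - 4*z)*(m + 5*z)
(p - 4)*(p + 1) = p^2 - 3*p - 4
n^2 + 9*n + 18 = (n + 3)*(n + 6)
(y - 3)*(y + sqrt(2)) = y^2 - 3*y + sqrt(2)*y - 3*sqrt(2)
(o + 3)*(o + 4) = o^2 + 7*o + 12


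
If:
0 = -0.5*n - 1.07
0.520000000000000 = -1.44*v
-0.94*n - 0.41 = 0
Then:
No Solution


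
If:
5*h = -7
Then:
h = -7/5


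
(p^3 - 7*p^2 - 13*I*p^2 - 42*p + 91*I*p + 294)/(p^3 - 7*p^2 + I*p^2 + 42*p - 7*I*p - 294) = (p - 7*I)/(p + 7*I)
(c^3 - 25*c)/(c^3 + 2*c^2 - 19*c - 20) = c*(c - 5)/(c^2 - 3*c - 4)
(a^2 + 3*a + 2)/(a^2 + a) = (a + 2)/a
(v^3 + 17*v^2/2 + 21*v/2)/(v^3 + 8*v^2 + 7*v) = (v + 3/2)/(v + 1)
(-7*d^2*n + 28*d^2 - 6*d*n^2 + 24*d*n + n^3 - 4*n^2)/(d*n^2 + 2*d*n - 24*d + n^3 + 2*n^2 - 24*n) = (-7*d + n)/(n + 6)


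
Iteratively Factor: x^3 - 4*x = (x - 2)*(x^2 + 2*x) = (x - 2)*(x + 2)*(x)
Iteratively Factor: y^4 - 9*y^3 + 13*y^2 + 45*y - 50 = (y - 1)*(y^3 - 8*y^2 + 5*y + 50) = (y - 5)*(y - 1)*(y^2 - 3*y - 10) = (y - 5)^2*(y - 1)*(y + 2)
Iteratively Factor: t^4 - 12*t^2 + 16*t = (t + 4)*(t^3 - 4*t^2 + 4*t) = (t - 2)*(t + 4)*(t^2 - 2*t) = (t - 2)^2*(t + 4)*(t)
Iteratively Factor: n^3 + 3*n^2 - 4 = (n + 2)*(n^2 + n - 2) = (n + 2)^2*(n - 1)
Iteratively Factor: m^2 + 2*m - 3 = (m + 3)*(m - 1)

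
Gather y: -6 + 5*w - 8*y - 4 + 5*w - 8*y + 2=10*w - 16*y - 8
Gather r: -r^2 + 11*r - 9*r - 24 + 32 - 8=-r^2 + 2*r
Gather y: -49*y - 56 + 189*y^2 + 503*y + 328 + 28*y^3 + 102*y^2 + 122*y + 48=28*y^3 + 291*y^2 + 576*y + 320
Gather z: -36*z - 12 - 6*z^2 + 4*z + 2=-6*z^2 - 32*z - 10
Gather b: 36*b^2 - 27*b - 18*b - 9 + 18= 36*b^2 - 45*b + 9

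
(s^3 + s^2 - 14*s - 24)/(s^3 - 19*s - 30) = (s - 4)/(s - 5)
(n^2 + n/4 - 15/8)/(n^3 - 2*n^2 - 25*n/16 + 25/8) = 2*(2*n + 3)/(4*n^2 - 3*n - 10)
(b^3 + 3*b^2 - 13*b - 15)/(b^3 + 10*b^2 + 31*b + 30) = (b^2 - 2*b - 3)/(b^2 + 5*b + 6)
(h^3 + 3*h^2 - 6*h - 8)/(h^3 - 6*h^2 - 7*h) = (h^2 + 2*h - 8)/(h*(h - 7))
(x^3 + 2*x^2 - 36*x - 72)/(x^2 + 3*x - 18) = (x^2 - 4*x - 12)/(x - 3)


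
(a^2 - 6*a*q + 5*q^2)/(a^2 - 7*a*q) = (a^2 - 6*a*q + 5*q^2)/(a*(a - 7*q))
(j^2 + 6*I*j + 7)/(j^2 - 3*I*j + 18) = (j^2 + 6*I*j + 7)/(j^2 - 3*I*j + 18)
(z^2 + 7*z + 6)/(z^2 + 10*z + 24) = (z + 1)/(z + 4)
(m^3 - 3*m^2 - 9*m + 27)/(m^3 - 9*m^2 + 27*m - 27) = (m + 3)/(m - 3)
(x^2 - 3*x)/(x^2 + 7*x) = (x - 3)/(x + 7)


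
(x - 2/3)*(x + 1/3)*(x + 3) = x^3 + 8*x^2/3 - 11*x/9 - 2/3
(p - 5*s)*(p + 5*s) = p^2 - 25*s^2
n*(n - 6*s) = n^2 - 6*n*s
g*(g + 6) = g^2 + 6*g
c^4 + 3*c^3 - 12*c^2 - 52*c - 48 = (c - 4)*(c + 2)^2*(c + 3)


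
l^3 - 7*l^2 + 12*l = l*(l - 4)*(l - 3)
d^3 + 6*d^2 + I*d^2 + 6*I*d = d*(d + 6)*(d + I)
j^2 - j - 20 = (j - 5)*(j + 4)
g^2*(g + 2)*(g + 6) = g^4 + 8*g^3 + 12*g^2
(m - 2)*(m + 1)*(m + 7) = m^3 + 6*m^2 - 9*m - 14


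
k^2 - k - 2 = (k - 2)*(k + 1)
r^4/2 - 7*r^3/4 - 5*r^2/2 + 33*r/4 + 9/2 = (r/2 + 1)*(r - 3)^2*(r + 1/2)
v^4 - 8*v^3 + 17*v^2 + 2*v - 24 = (v - 4)*(v - 3)*(v - 2)*(v + 1)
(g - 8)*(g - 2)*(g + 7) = g^3 - 3*g^2 - 54*g + 112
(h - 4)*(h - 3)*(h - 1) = h^3 - 8*h^2 + 19*h - 12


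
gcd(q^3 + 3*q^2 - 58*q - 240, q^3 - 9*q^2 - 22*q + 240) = q^2 - 3*q - 40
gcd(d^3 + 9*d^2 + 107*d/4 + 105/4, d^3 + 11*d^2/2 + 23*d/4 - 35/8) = d^2 + 6*d + 35/4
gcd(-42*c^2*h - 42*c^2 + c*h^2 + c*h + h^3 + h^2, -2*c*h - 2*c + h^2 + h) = h + 1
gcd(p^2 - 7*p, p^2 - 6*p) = p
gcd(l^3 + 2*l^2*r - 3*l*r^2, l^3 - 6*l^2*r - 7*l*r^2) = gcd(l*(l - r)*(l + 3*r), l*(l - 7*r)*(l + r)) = l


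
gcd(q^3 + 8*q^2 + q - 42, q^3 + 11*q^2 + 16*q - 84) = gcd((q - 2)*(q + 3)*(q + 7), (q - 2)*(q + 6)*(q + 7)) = q^2 + 5*q - 14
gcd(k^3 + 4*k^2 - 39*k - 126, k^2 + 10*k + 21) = k^2 + 10*k + 21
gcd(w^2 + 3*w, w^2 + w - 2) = 1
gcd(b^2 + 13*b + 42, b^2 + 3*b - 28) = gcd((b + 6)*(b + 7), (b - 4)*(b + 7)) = b + 7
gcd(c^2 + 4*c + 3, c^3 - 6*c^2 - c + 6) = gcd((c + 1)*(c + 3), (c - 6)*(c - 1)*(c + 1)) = c + 1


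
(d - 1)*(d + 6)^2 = d^3 + 11*d^2 + 24*d - 36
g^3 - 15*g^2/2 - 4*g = g*(g - 8)*(g + 1/2)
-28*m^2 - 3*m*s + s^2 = (-7*m + s)*(4*m + s)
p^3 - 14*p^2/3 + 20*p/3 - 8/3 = (p - 2)^2*(p - 2/3)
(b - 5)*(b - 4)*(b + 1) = b^3 - 8*b^2 + 11*b + 20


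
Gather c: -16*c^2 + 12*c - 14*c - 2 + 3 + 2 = -16*c^2 - 2*c + 3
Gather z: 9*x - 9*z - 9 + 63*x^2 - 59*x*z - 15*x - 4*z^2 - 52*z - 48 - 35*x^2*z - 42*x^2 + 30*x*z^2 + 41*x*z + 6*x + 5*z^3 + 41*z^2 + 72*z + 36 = 21*x^2 + 5*z^3 + z^2*(30*x + 37) + z*(-35*x^2 - 18*x + 11) - 21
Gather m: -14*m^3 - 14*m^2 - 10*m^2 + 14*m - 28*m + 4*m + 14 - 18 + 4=-14*m^3 - 24*m^2 - 10*m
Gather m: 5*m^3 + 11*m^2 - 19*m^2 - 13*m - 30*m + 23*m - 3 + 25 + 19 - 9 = 5*m^3 - 8*m^2 - 20*m + 32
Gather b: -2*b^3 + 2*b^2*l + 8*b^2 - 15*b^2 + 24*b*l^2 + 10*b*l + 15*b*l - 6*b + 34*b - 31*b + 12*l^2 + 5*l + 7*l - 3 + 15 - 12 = -2*b^3 + b^2*(2*l - 7) + b*(24*l^2 + 25*l - 3) + 12*l^2 + 12*l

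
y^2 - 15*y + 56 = (y - 8)*(y - 7)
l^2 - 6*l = l*(l - 6)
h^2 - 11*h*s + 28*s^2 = (h - 7*s)*(h - 4*s)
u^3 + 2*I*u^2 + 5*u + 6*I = (u - 2*I)*(u + I)*(u + 3*I)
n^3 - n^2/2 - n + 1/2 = (n - 1)*(n - 1/2)*(n + 1)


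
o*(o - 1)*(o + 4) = o^3 + 3*o^2 - 4*o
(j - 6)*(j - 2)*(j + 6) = j^3 - 2*j^2 - 36*j + 72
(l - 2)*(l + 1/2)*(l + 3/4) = l^3 - 3*l^2/4 - 17*l/8 - 3/4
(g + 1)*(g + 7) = g^2 + 8*g + 7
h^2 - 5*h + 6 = (h - 3)*(h - 2)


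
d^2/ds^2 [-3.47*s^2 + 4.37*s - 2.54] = -6.94000000000000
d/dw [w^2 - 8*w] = 2*w - 8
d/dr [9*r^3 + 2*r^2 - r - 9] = 27*r^2 + 4*r - 1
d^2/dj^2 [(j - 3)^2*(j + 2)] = 6*j - 8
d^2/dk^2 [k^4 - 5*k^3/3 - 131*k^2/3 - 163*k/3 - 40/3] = 12*k^2 - 10*k - 262/3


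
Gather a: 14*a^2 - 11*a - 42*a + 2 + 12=14*a^2 - 53*a + 14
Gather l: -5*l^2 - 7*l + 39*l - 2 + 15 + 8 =-5*l^2 + 32*l + 21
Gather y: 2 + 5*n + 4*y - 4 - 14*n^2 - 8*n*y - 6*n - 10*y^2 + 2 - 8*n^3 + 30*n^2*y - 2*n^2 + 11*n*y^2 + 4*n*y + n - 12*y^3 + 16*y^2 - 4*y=-8*n^3 - 16*n^2 - 12*y^3 + y^2*(11*n + 6) + y*(30*n^2 - 4*n)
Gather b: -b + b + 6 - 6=0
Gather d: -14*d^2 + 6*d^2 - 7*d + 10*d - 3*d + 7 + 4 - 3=8 - 8*d^2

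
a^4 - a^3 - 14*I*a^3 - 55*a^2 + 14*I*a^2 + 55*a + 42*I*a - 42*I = (a - 1)*(a - 7*I)*(a - 6*I)*(a - I)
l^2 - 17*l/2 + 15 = (l - 6)*(l - 5/2)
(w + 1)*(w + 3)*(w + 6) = w^3 + 10*w^2 + 27*w + 18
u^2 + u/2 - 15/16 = (u - 3/4)*(u + 5/4)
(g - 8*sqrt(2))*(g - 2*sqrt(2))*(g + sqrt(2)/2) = g^3 - 19*sqrt(2)*g^2/2 + 22*g + 16*sqrt(2)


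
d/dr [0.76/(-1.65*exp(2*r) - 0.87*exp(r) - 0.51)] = (2.508*exp(r) + 0.6612)*exp(r)/(1.65*exp(2*r) + 0.87*exp(r) + 0.51)^2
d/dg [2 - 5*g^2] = -10*g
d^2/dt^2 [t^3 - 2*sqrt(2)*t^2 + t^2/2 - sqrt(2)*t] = 6*t - 4*sqrt(2) + 1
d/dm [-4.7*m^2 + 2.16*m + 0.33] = 2.16 - 9.4*m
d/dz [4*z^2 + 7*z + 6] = 8*z + 7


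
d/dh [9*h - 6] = 9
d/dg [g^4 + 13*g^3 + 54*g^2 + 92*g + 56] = 4*g^3 + 39*g^2 + 108*g + 92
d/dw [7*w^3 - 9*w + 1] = 21*w^2 - 9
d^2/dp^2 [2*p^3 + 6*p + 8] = 12*p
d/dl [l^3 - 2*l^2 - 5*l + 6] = 3*l^2 - 4*l - 5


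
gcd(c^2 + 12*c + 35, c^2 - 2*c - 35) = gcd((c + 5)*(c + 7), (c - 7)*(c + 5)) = c + 5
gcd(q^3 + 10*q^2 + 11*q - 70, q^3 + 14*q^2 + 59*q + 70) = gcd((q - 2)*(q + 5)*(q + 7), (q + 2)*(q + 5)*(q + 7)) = q^2 + 12*q + 35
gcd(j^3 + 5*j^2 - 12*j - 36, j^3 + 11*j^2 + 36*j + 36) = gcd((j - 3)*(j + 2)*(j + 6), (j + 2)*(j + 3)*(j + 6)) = j^2 + 8*j + 12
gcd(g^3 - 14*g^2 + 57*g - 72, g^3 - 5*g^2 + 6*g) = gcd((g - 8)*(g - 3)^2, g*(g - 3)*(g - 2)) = g - 3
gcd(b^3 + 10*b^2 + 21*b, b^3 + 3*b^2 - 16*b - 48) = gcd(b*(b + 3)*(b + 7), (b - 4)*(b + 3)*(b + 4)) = b + 3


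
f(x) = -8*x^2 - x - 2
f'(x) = -16*x - 1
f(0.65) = -6.03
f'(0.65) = -11.40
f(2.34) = -48.14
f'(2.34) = -38.44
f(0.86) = -8.78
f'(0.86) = -14.76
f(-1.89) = -28.69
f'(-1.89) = 29.24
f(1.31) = -17.04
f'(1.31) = -21.96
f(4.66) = -180.38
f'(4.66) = -75.56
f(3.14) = -84.02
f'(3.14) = -51.24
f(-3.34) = -87.90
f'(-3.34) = 52.44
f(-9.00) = -641.00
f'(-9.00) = 143.00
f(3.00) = -77.00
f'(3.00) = -49.00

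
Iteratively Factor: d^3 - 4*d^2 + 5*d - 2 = (d - 1)*(d^2 - 3*d + 2) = (d - 2)*(d - 1)*(d - 1)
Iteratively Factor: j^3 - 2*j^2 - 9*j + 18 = (j - 2)*(j^2 - 9) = (j - 3)*(j - 2)*(j + 3)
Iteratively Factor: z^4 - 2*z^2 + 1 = (z + 1)*(z^3 - z^2 - z + 1) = (z - 1)*(z + 1)*(z^2 - 1) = (z - 1)*(z + 1)^2*(z - 1)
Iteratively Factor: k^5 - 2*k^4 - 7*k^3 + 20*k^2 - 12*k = (k - 2)*(k^4 - 7*k^2 + 6*k) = (k - 2)*(k - 1)*(k^3 + k^2 - 6*k) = (k - 2)^2*(k - 1)*(k^2 + 3*k) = k*(k - 2)^2*(k - 1)*(k + 3)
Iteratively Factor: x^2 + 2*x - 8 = (x - 2)*(x + 4)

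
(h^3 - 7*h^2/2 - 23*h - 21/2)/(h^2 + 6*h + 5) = (2*h^3 - 7*h^2 - 46*h - 21)/(2*(h^2 + 6*h + 5))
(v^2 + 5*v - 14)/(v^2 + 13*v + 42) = (v - 2)/(v + 6)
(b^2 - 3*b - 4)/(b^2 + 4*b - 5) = (b^2 - 3*b - 4)/(b^2 + 4*b - 5)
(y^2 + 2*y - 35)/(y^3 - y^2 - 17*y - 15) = (y + 7)/(y^2 + 4*y + 3)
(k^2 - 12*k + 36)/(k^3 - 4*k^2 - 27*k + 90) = (k - 6)/(k^2 + 2*k - 15)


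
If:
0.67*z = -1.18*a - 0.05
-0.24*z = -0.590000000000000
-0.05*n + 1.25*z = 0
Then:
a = -1.44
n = 61.46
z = 2.46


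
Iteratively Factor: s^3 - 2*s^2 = (s)*(s^2 - 2*s) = s*(s - 2)*(s)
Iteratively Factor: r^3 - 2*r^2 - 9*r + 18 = (r - 3)*(r^2 + r - 6) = (r - 3)*(r + 3)*(r - 2)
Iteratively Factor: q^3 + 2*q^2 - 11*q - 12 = (q + 4)*(q^2 - 2*q - 3) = (q - 3)*(q + 4)*(q + 1)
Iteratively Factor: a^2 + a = (a + 1)*(a)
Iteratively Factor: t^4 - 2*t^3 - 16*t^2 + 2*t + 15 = (t + 3)*(t^3 - 5*t^2 - t + 5) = (t - 5)*(t + 3)*(t^2 - 1) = (t - 5)*(t - 1)*(t + 3)*(t + 1)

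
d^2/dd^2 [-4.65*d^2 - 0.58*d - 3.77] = -9.30000000000000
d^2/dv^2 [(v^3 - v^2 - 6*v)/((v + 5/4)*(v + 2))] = 680/(64*v^3 + 240*v^2 + 300*v + 125)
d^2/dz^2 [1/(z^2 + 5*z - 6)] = 2*(-z^2 - 5*z + (2*z + 5)^2 + 6)/(z^2 + 5*z - 6)^3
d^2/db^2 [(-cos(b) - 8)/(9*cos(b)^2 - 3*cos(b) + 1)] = 2*(-729*(1 - cos(2*b))^2*cos(b) - 2619*(1 - cos(2*b))^2 - 2746*cos(b) - 2274*cos(2*b) + 216*cos(3*b) + 162*cos(5*b) + 8226)/(6*cos(b) - 9*cos(2*b) - 11)^3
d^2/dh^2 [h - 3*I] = 0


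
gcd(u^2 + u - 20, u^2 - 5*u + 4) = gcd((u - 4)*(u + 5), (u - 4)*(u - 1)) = u - 4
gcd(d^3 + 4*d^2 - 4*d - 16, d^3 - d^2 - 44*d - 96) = d + 4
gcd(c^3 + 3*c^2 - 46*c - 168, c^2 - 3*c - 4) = 1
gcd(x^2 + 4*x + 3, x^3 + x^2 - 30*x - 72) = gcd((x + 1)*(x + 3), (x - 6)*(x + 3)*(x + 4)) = x + 3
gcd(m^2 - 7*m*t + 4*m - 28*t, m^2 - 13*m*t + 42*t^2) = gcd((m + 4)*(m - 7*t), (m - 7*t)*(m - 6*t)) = -m + 7*t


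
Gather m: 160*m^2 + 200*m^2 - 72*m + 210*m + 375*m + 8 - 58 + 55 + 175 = 360*m^2 + 513*m + 180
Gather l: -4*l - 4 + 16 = 12 - 4*l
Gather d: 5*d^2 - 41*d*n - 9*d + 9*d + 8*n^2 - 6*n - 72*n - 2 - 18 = 5*d^2 - 41*d*n + 8*n^2 - 78*n - 20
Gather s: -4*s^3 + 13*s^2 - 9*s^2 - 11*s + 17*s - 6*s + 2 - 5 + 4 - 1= -4*s^3 + 4*s^2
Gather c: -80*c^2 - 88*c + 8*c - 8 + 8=-80*c^2 - 80*c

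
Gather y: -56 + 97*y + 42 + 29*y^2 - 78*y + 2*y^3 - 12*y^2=2*y^3 + 17*y^2 + 19*y - 14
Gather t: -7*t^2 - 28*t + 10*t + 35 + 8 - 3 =-7*t^2 - 18*t + 40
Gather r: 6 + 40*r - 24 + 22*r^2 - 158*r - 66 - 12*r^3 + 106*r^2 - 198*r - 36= -12*r^3 + 128*r^2 - 316*r - 120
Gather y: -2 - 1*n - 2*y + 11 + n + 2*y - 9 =0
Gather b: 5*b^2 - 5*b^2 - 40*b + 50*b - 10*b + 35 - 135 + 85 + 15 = 0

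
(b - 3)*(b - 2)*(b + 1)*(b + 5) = b^4 + b^3 - 19*b^2 + 11*b + 30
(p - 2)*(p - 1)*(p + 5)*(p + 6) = p^4 + 8*p^3 - p^2 - 68*p + 60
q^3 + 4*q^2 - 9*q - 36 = (q - 3)*(q + 3)*(q + 4)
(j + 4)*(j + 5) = j^2 + 9*j + 20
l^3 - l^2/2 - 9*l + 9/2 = (l - 3)*(l - 1/2)*(l + 3)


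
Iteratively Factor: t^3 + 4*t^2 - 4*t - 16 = (t - 2)*(t^2 + 6*t + 8) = (t - 2)*(t + 2)*(t + 4)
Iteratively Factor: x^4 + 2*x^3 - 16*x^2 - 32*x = (x - 4)*(x^3 + 6*x^2 + 8*x) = x*(x - 4)*(x^2 + 6*x + 8) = x*(x - 4)*(x + 2)*(x + 4)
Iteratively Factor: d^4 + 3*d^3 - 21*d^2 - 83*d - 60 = (d + 4)*(d^3 - d^2 - 17*d - 15) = (d - 5)*(d + 4)*(d^2 + 4*d + 3) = (d - 5)*(d + 3)*(d + 4)*(d + 1)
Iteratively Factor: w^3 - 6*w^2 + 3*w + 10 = (w - 5)*(w^2 - w - 2) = (w - 5)*(w - 2)*(w + 1)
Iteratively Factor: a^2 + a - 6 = (a - 2)*(a + 3)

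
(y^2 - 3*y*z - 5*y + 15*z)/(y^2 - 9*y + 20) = (y - 3*z)/(y - 4)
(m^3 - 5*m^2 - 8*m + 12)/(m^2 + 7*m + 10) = (m^2 - 7*m + 6)/(m + 5)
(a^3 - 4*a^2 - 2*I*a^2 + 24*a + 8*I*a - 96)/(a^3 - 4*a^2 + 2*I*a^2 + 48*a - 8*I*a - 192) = (a + 4*I)/(a + 8*I)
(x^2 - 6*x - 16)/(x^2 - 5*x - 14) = (x - 8)/(x - 7)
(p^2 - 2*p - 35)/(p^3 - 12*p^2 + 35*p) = (p + 5)/(p*(p - 5))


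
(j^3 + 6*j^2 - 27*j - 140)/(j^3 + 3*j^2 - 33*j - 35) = (j + 4)/(j + 1)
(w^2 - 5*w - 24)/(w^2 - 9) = (w - 8)/(w - 3)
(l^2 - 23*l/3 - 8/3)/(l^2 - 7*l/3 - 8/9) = 3*(l - 8)/(3*l - 8)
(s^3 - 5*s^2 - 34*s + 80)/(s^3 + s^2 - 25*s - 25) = (s^2 - 10*s + 16)/(s^2 - 4*s - 5)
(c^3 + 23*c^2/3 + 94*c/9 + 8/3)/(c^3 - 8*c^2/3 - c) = (c^2 + 22*c/3 + 8)/(c*(c - 3))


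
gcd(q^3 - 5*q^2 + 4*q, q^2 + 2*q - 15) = 1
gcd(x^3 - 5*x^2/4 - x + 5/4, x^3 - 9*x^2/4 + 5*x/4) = x^2 - 9*x/4 + 5/4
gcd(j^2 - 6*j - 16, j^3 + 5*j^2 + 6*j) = j + 2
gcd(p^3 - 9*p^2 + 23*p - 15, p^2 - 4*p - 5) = p - 5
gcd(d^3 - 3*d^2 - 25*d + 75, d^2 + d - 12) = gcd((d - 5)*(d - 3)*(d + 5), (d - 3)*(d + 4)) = d - 3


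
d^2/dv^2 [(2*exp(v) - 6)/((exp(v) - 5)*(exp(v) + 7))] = 2*(exp(4*v) - 14*exp(3*v) + 192*exp(2*v) - 362*exp(v) + 1015)*exp(v)/(exp(6*v) + 6*exp(5*v) - 93*exp(4*v) - 412*exp(3*v) + 3255*exp(2*v) + 7350*exp(v) - 42875)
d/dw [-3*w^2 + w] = 1 - 6*w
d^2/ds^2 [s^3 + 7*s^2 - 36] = 6*s + 14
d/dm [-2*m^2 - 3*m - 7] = -4*m - 3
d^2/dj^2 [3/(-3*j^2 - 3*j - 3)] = 2*(j^2 + j - (2*j + 1)^2 + 1)/(j^2 + j + 1)^3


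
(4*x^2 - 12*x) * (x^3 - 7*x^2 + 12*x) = 4*x^5 - 40*x^4 + 132*x^3 - 144*x^2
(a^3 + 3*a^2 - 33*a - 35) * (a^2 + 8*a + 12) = a^5 + 11*a^4 + 3*a^3 - 263*a^2 - 676*a - 420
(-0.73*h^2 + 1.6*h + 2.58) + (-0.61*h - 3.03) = -0.73*h^2 + 0.99*h - 0.45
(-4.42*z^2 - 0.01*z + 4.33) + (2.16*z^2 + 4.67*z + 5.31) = -2.26*z^2 + 4.66*z + 9.64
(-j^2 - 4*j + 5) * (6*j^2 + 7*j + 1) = -6*j^4 - 31*j^3 + j^2 + 31*j + 5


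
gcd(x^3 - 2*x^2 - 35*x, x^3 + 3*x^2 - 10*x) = x^2 + 5*x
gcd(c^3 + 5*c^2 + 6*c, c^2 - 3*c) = c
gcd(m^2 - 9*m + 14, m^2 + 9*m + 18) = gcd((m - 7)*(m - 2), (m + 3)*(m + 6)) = 1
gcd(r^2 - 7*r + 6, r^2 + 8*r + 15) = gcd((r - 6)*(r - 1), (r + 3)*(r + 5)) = 1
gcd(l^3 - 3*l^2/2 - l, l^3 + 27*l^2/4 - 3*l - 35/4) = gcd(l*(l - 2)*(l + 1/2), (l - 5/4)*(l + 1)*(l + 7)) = 1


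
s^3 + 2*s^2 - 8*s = s*(s - 2)*(s + 4)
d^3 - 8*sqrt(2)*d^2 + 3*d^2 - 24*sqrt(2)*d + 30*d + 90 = (d + 3)*(d - 5*sqrt(2))*(d - 3*sqrt(2))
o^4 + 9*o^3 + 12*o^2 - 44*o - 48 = (o - 2)*(o + 1)*(o + 4)*(o + 6)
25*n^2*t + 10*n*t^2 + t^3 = t*(5*n + t)^2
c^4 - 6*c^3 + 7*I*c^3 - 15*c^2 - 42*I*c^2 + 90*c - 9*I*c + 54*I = (c - 6)*(c + I)*(c + 3*I)^2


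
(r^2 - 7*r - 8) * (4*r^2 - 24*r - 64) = 4*r^4 - 52*r^3 + 72*r^2 + 640*r + 512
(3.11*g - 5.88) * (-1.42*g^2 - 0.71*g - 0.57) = -4.4162*g^3 + 6.1415*g^2 + 2.4021*g + 3.3516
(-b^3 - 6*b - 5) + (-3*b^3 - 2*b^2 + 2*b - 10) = -4*b^3 - 2*b^2 - 4*b - 15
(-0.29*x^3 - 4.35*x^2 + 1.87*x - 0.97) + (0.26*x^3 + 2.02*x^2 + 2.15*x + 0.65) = -0.03*x^3 - 2.33*x^2 + 4.02*x - 0.32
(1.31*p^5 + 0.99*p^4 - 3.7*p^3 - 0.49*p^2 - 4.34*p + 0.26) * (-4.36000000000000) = -5.7116*p^5 - 4.3164*p^4 + 16.132*p^3 + 2.1364*p^2 + 18.9224*p - 1.1336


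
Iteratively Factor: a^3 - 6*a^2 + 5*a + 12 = (a - 4)*(a^2 - 2*a - 3) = (a - 4)*(a + 1)*(a - 3)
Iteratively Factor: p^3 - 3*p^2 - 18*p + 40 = (p - 5)*(p^2 + 2*p - 8) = (p - 5)*(p - 2)*(p + 4)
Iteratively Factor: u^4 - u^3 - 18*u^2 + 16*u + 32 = (u + 1)*(u^3 - 2*u^2 - 16*u + 32) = (u - 4)*(u + 1)*(u^2 + 2*u - 8) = (u - 4)*(u - 2)*(u + 1)*(u + 4)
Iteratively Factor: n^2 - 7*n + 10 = (n - 5)*(n - 2)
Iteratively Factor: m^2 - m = (m)*(m - 1)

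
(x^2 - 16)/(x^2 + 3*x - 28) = (x + 4)/(x + 7)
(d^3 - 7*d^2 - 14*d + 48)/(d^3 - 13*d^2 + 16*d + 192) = (d - 2)/(d - 8)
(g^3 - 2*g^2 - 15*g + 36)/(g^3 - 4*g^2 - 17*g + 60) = (g - 3)/(g - 5)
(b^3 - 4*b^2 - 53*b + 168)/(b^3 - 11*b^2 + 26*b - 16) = (b^2 + 4*b - 21)/(b^2 - 3*b + 2)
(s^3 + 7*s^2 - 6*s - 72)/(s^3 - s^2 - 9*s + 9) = (s^2 + 10*s + 24)/(s^2 + 2*s - 3)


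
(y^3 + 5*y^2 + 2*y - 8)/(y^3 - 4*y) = (y^2 + 3*y - 4)/(y*(y - 2))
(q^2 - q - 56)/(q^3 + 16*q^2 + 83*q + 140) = (q - 8)/(q^2 + 9*q + 20)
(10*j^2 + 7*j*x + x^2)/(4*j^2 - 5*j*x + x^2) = (10*j^2 + 7*j*x + x^2)/(4*j^2 - 5*j*x + x^2)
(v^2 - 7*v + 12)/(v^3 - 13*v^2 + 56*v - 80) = (v - 3)/(v^2 - 9*v + 20)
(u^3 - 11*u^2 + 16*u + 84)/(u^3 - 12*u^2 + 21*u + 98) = (u - 6)/(u - 7)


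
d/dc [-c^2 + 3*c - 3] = 3 - 2*c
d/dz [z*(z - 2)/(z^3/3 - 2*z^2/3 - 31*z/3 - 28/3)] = 3*(-z^4 + 4*z^3 - 35*z^2 - 56*z + 56)/(z^6 - 4*z^5 - 58*z^4 + 68*z^3 + 1073*z^2 + 1736*z + 784)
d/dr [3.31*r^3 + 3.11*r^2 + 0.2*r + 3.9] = 9.93*r^2 + 6.22*r + 0.2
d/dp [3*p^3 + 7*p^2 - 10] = p*(9*p + 14)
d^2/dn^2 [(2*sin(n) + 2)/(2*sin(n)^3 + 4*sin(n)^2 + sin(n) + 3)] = 2*(-16*sin(n)^7 - 60*sin(n)^6 - 72*sin(n)^5 + 110*sin(n)^4 + 270*sin(n)^3 + 86*sin(n)^2 - 90*sin(n) - 28)/(2*sin(n)^3 + 4*sin(n)^2 + sin(n) + 3)^3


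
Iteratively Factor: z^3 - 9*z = (z - 3)*(z^2 + 3*z) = (z - 3)*(z + 3)*(z)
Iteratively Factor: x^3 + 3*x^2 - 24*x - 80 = (x + 4)*(x^2 - x - 20) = (x + 4)^2*(x - 5)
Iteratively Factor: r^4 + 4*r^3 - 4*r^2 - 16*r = (r - 2)*(r^3 + 6*r^2 + 8*r) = r*(r - 2)*(r^2 + 6*r + 8) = r*(r - 2)*(r + 2)*(r + 4)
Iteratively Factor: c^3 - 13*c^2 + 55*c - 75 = (c - 5)*(c^2 - 8*c + 15) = (c - 5)^2*(c - 3)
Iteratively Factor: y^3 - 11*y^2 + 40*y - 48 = (y - 3)*(y^2 - 8*y + 16) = (y - 4)*(y - 3)*(y - 4)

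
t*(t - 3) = t^2 - 3*t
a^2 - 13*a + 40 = (a - 8)*(a - 5)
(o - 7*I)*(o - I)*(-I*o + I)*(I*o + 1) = o^4 - o^3 - 9*I*o^3 - 15*o^2 + 9*I*o^2 + 15*o + 7*I*o - 7*I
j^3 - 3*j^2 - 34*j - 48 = (j - 8)*(j + 2)*(j + 3)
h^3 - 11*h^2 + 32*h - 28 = (h - 7)*(h - 2)^2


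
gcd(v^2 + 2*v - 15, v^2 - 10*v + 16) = 1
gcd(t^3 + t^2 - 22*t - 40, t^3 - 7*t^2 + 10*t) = t - 5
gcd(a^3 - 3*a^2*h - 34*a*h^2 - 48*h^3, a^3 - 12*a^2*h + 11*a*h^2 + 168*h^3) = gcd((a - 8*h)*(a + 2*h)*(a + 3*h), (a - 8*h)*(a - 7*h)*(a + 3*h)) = a^2 - 5*a*h - 24*h^2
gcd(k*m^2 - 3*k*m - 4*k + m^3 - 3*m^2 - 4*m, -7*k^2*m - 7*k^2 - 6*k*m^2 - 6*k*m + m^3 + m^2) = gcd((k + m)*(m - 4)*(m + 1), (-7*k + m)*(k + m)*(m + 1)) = k*m + k + m^2 + m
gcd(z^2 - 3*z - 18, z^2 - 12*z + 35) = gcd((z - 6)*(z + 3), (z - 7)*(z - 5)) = 1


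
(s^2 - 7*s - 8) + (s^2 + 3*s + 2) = 2*s^2 - 4*s - 6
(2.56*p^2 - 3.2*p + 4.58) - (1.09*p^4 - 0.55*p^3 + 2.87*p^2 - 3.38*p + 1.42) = -1.09*p^4 + 0.55*p^3 - 0.31*p^2 + 0.18*p + 3.16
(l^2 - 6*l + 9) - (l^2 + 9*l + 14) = -15*l - 5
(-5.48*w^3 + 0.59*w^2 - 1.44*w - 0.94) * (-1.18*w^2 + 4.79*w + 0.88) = 6.4664*w^5 - 26.9454*w^4 - 0.2971*w^3 - 5.2692*w^2 - 5.7698*w - 0.8272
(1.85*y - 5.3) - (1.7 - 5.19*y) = 7.04*y - 7.0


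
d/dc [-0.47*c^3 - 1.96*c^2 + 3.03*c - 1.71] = -1.41*c^2 - 3.92*c + 3.03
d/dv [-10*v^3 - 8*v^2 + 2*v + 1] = -30*v^2 - 16*v + 2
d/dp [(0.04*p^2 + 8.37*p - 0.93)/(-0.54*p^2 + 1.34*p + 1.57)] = (4.5734*p^2 - 0.8788*p + 14.3871)/(0.2916*p^4 - 1.4472*p^3 + 0.1*p^2 + 4.2076*p + 2.4649)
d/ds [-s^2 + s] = 1 - 2*s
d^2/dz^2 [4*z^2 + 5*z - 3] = 8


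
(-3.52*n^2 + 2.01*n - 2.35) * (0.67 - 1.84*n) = 6.4768*n^3 - 6.0568*n^2 + 5.6707*n - 1.5745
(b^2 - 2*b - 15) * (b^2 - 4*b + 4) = b^4 - 6*b^3 - 3*b^2 + 52*b - 60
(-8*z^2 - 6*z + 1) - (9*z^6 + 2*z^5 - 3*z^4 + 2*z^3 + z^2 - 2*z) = -9*z^6 - 2*z^5 + 3*z^4 - 2*z^3 - 9*z^2 - 4*z + 1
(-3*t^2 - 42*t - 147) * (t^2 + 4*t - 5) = -3*t^4 - 54*t^3 - 300*t^2 - 378*t + 735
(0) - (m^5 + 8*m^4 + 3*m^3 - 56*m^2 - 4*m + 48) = -m^5 - 8*m^4 - 3*m^3 + 56*m^2 + 4*m - 48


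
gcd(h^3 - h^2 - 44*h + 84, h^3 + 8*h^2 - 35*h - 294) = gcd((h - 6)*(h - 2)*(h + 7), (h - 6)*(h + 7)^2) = h^2 + h - 42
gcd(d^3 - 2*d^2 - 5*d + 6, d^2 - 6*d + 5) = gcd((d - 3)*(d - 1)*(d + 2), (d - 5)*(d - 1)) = d - 1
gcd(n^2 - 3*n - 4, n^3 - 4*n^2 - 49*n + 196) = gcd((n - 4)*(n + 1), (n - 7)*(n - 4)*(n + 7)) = n - 4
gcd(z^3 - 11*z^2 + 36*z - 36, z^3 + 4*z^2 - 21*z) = z - 3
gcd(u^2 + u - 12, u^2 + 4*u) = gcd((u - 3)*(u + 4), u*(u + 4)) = u + 4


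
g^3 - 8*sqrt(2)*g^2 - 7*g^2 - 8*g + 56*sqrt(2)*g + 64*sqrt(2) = (g - 8)*(g + 1)*(g - 8*sqrt(2))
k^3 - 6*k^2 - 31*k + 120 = (k - 8)*(k - 3)*(k + 5)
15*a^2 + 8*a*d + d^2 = (3*a + d)*(5*a + d)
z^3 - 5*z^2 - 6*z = z*(z - 6)*(z + 1)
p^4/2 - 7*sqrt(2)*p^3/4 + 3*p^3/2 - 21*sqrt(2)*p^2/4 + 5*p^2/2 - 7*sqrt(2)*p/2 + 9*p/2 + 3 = (p/2 + 1)*(p + 1)*(p - 3*sqrt(2))*(p - sqrt(2)/2)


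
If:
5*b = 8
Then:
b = 8/5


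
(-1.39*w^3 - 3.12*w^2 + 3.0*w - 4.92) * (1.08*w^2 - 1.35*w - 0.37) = -1.5012*w^5 - 1.4931*w^4 + 7.9663*w^3 - 8.2092*w^2 + 5.532*w + 1.8204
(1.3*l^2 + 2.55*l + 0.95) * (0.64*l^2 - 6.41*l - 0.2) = 0.832*l^4 - 6.701*l^3 - 15.9975*l^2 - 6.5995*l - 0.19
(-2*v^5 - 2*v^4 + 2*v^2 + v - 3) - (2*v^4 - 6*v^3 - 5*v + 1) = -2*v^5 - 4*v^4 + 6*v^3 + 2*v^2 + 6*v - 4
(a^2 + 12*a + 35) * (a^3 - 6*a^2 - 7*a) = a^5 + 6*a^4 - 44*a^3 - 294*a^2 - 245*a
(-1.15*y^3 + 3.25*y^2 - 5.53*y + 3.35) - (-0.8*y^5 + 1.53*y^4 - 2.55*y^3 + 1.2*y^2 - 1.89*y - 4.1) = 0.8*y^5 - 1.53*y^4 + 1.4*y^3 + 2.05*y^2 - 3.64*y + 7.45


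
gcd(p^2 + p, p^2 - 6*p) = p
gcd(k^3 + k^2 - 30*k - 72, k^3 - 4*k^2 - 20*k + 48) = k^2 - 2*k - 24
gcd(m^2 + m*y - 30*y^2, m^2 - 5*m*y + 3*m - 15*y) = -m + 5*y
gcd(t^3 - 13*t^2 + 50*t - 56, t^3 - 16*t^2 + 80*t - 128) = t - 4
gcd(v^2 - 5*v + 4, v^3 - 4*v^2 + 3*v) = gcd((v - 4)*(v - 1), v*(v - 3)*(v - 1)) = v - 1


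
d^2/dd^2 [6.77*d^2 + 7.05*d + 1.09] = 13.5400000000000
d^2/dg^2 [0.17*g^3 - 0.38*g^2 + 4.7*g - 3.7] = 1.02*g - 0.76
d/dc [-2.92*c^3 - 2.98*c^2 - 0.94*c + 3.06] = -8.76*c^2 - 5.96*c - 0.94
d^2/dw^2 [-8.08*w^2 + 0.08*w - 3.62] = -16.1600000000000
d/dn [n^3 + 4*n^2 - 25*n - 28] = 3*n^2 + 8*n - 25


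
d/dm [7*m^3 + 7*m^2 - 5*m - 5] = 21*m^2 + 14*m - 5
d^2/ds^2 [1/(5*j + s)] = 2/(5*j + s)^3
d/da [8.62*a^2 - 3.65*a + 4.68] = 17.24*a - 3.65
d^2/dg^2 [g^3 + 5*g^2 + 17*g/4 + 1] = 6*g + 10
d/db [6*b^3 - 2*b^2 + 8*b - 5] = 18*b^2 - 4*b + 8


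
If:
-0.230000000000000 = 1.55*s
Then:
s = -0.15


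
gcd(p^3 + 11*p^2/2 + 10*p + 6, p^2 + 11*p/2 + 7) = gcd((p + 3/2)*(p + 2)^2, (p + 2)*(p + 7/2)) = p + 2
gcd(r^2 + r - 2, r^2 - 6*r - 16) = r + 2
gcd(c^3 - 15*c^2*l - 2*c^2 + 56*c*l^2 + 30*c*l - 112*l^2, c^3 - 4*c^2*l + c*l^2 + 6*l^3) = 1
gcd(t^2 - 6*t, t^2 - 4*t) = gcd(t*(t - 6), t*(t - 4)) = t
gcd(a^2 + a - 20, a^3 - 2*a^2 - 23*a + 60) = a^2 + a - 20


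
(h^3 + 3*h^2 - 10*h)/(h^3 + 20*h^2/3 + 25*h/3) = 3*(h - 2)/(3*h + 5)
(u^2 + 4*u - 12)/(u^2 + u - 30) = (u - 2)/(u - 5)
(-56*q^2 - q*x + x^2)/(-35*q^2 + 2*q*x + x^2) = (-8*q + x)/(-5*q + x)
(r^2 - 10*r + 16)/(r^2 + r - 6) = (r - 8)/(r + 3)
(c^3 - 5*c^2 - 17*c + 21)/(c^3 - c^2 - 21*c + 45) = (c^3 - 5*c^2 - 17*c + 21)/(c^3 - c^2 - 21*c + 45)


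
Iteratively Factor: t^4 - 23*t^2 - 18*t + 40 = (t + 2)*(t^3 - 2*t^2 - 19*t + 20) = (t - 1)*(t + 2)*(t^2 - t - 20) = (t - 1)*(t + 2)*(t + 4)*(t - 5)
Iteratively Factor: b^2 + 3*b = (b)*(b + 3)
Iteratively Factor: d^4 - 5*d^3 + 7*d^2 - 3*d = (d)*(d^3 - 5*d^2 + 7*d - 3) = d*(d - 1)*(d^2 - 4*d + 3) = d*(d - 3)*(d - 1)*(d - 1)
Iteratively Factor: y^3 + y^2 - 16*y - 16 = (y + 4)*(y^2 - 3*y - 4) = (y + 1)*(y + 4)*(y - 4)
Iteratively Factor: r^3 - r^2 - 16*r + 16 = (r + 4)*(r^2 - 5*r + 4) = (r - 4)*(r + 4)*(r - 1)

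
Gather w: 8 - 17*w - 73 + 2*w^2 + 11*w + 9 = 2*w^2 - 6*w - 56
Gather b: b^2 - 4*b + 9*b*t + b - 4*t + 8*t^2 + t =b^2 + b*(9*t - 3) + 8*t^2 - 3*t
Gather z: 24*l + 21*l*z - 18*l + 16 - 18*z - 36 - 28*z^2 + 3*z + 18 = 6*l - 28*z^2 + z*(21*l - 15) - 2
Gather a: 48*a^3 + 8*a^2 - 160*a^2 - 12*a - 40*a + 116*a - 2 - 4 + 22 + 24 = 48*a^3 - 152*a^2 + 64*a + 40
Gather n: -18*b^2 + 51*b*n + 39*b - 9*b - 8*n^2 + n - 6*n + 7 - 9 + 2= -18*b^2 + 30*b - 8*n^2 + n*(51*b - 5)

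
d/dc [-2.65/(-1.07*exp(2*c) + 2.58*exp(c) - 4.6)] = (6.837 - 5.671*exp(c))*exp(c)/(1.07*exp(2*c) - 2.58*exp(c) + 4.6)^2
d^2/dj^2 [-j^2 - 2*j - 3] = -2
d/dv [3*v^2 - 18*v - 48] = 6*v - 18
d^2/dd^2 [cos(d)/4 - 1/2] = -cos(d)/4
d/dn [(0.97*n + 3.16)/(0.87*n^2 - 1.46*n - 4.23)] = (-0.8439*n^2 - 5.4984*n + 0.5105)/(0.7569*n^4 - 2.5404*n^3 - 5.2286*n^2 + 12.3516*n + 17.8929)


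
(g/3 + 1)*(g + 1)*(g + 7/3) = g^3/3 + 19*g^2/9 + 37*g/9 + 7/3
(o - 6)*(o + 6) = o^2 - 36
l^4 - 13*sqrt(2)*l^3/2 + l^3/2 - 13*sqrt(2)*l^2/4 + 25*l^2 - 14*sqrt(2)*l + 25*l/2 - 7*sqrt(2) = (l + 1/2)*(l - 7*sqrt(2)/2)*(l - 2*sqrt(2))*(l - sqrt(2))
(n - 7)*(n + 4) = n^2 - 3*n - 28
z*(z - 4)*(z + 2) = z^3 - 2*z^2 - 8*z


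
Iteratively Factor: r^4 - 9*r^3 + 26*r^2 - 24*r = (r - 4)*(r^3 - 5*r^2 + 6*r) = (r - 4)*(r - 3)*(r^2 - 2*r) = r*(r - 4)*(r - 3)*(r - 2)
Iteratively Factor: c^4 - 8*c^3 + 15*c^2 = (c - 3)*(c^3 - 5*c^2) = (c - 5)*(c - 3)*(c^2) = c*(c - 5)*(c - 3)*(c)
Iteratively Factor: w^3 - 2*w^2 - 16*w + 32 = (w + 4)*(w^2 - 6*w + 8) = (w - 2)*(w + 4)*(w - 4)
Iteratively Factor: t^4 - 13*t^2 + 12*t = (t + 4)*(t^3 - 4*t^2 + 3*t) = (t - 3)*(t + 4)*(t^2 - t) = t*(t - 3)*(t + 4)*(t - 1)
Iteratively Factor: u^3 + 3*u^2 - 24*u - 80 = (u - 5)*(u^2 + 8*u + 16) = (u - 5)*(u + 4)*(u + 4)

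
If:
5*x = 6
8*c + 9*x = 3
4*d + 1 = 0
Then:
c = -39/40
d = -1/4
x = 6/5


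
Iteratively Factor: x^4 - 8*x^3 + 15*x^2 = (x - 3)*(x^3 - 5*x^2) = x*(x - 3)*(x^2 - 5*x) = x*(x - 5)*(x - 3)*(x)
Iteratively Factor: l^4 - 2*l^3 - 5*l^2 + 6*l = (l + 2)*(l^3 - 4*l^2 + 3*l) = l*(l + 2)*(l^2 - 4*l + 3) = l*(l - 1)*(l + 2)*(l - 3)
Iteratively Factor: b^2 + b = (b)*(b + 1)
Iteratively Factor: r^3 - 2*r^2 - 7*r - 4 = (r + 1)*(r^2 - 3*r - 4) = (r - 4)*(r + 1)*(r + 1)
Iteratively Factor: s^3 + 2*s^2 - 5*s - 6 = (s - 2)*(s^2 + 4*s + 3) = (s - 2)*(s + 1)*(s + 3)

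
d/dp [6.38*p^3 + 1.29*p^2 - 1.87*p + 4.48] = 19.14*p^2 + 2.58*p - 1.87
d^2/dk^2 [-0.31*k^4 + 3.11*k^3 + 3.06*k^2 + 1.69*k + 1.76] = -3.72*k^2 + 18.66*k + 6.12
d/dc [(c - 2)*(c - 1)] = 2*c - 3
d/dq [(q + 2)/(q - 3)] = -5/(q - 3)^2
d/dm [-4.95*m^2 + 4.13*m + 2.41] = 4.13 - 9.9*m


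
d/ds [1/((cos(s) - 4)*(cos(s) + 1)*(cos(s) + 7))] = (-3*sin(s)^2 + 8*cos(s) - 22)*sin(s)/((cos(s) - 4)^2*(cos(s) + 1)^2*(cos(s) + 7)^2)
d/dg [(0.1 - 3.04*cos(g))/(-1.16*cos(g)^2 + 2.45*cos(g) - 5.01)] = (3.5264*cos(g)^2 - 0.232*cos(g) - 14.9854)*sin(g)/(1.3456*cos(g)^4 - 5.684*cos(g)^3 + 17.6257*cos(g)^2 - 24.549*cos(g) + 25.1001)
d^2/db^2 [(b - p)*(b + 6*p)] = 2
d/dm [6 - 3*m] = -3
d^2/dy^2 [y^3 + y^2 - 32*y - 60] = 6*y + 2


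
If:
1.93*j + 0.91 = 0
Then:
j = -0.47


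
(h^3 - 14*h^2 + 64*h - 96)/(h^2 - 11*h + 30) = (h^2 - 8*h + 16)/(h - 5)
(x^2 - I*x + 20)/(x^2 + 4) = (x^2 - I*x + 20)/(x^2 + 4)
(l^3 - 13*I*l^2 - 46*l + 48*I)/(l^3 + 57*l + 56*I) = (l^2 - 5*I*l - 6)/(l^2 + 8*I*l - 7)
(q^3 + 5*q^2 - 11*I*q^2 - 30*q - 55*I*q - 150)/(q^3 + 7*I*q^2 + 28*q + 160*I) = (q^2 + q*(5 - 6*I) - 30*I)/(q^2 + 12*I*q - 32)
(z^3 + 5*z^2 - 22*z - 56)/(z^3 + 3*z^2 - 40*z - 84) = (z - 4)/(z - 6)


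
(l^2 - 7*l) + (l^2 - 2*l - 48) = 2*l^2 - 9*l - 48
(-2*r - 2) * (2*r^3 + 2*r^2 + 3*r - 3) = -4*r^4 - 8*r^3 - 10*r^2 + 6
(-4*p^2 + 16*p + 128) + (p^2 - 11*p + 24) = -3*p^2 + 5*p + 152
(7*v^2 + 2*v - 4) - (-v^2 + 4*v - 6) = 8*v^2 - 2*v + 2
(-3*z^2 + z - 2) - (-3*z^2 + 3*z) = -2*z - 2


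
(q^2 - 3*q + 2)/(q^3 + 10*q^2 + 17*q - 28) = (q - 2)/(q^2 + 11*q + 28)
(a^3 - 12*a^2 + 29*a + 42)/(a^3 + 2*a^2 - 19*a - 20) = (a^2 - 13*a + 42)/(a^2 + a - 20)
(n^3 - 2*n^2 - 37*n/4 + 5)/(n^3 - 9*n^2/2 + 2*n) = (n + 5/2)/n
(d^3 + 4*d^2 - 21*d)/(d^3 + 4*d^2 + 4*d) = (d^2 + 4*d - 21)/(d^2 + 4*d + 4)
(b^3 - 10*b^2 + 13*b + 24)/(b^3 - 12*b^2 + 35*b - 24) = (b + 1)/(b - 1)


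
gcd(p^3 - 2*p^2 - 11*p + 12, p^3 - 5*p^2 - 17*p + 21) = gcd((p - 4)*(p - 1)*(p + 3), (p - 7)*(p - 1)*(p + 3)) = p^2 + 2*p - 3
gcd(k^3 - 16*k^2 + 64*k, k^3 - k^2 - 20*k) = k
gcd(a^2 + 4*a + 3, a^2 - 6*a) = 1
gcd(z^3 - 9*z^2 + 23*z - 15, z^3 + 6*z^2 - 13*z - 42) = z - 3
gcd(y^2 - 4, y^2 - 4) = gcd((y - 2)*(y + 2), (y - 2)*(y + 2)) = y^2 - 4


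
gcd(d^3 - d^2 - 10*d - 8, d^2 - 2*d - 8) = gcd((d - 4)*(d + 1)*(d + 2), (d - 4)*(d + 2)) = d^2 - 2*d - 8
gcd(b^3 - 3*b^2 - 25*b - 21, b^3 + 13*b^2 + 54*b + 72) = b + 3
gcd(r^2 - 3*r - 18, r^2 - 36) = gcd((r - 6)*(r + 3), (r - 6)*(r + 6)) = r - 6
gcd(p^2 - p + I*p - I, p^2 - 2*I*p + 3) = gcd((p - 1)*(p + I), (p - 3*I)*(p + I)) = p + I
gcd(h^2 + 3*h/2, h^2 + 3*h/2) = h^2 + 3*h/2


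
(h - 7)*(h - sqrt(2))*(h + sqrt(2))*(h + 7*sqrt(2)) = h^4 - 7*h^3 + 7*sqrt(2)*h^3 - 49*sqrt(2)*h^2 - 2*h^2 - 14*sqrt(2)*h + 14*h + 98*sqrt(2)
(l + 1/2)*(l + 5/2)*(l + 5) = l^3 + 8*l^2 + 65*l/4 + 25/4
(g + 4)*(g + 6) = g^2 + 10*g + 24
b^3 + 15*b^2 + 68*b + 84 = (b + 2)*(b + 6)*(b + 7)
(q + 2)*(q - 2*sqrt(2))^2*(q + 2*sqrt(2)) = q^4 - 2*sqrt(2)*q^3 + 2*q^3 - 8*q^2 - 4*sqrt(2)*q^2 - 16*q + 16*sqrt(2)*q + 32*sqrt(2)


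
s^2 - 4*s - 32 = (s - 8)*(s + 4)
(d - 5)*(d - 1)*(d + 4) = d^3 - 2*d^2 - 19*d + 20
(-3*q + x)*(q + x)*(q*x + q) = -3*q^3*x - 3*q^3 - 2*q^2*x^2 - 2*q^2*x + q*x^3 + q*x^2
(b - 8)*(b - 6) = b^2 - 14*b + 48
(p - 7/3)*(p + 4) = p^2 + 5*p/3 - 28/3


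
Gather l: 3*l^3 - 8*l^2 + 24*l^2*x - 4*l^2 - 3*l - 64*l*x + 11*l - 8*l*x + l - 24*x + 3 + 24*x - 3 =3*l^3 + l^2*(24*x - 12) + l*(9 - 72*x)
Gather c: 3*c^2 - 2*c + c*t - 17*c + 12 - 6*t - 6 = 3*c^2 + c*(t - 19) - 6*t + 6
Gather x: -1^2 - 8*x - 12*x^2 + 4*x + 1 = -12*x^2 - 4*x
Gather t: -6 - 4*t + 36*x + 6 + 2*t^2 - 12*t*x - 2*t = 2*t^2 + t*(-12*x - 6) + 36*x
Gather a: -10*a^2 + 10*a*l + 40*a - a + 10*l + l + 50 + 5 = -10*a^2 + a*(10*l + 39) + 11*l + 55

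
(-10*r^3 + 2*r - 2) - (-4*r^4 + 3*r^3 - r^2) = 4*r^4 - 13*r^3 + r^2 + 2*r - 2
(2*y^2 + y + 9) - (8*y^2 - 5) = -6*y^2 + y + 14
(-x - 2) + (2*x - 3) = x - 5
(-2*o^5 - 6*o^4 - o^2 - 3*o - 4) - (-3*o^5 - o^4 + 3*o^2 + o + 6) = o^5 - 5*o^4 - 4*o^2 - 4*o - 10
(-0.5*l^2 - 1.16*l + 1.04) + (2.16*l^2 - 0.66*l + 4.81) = 1.66*l^2 - 1.82*l + 5.85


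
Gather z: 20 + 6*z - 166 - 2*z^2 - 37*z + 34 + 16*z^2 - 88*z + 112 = 14*z^2 - 119*z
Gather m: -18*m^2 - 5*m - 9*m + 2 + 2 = -18*m^2 - 14*m + 4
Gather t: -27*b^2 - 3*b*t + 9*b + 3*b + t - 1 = -27*b^2 + 12*b + t*(1 - 3*b) - 1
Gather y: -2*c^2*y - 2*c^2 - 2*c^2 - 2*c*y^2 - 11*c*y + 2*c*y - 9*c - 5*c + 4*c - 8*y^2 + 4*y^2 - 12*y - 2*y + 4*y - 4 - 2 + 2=-4*c^2 - 10*c + y^2*(-2*c - 4) + y*(-2*c^2 - 9*c - 10) - 4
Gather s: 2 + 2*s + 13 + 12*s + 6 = 14*s + 21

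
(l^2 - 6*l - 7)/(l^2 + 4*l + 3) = (l - 7)/(l + 3)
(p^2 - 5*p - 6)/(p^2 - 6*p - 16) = (-p^2 + 5*p + 6)/(-p^2 + 6*p + 16)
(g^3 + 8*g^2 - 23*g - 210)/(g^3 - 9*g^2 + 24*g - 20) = (g^2 + 13*g + 42)/(g^2 - 4*g + 4)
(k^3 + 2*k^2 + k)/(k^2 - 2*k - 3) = k*(k + 1)/(k - 3)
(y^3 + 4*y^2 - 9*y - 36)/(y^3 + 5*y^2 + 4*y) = (y^2 - 9)/(y*(y + 1))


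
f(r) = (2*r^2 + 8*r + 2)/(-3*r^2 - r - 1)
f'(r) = (4*r + 8)/(-3*r^2 - r - 1) + (6*r + 1)*(2*r^2 + 8*r + 2)/(-3*r^2 - r - 1)^2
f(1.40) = -2.07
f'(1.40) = 0.70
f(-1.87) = 0.62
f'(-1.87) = 0.60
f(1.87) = -1.79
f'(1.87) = 0.48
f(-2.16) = 0.46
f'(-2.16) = 0.48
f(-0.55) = 1.32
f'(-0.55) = -2.03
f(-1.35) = 1.01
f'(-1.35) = 0.89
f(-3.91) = -0.03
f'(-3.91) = 0.16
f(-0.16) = -0.84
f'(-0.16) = -7.99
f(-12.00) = -0.46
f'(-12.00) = 0.02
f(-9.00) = -0.39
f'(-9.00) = 0.03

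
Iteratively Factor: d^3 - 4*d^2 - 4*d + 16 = (d + 2)*(d^2 - 6*d + 8) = (d - 4)*(d + 2)*(d - 2)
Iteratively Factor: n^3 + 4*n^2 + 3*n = (n + 1)*(n^2 + 3*n) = (n + 1)*(n + 3)*(n)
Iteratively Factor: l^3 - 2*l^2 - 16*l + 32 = (l - 4)*(l^2 + 2*l - 8) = (l - 4)*(l + 4)*(l - 2)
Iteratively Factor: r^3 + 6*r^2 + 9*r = (r + 3)*(r^2 + 3*r) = (r + 3)^2*(r)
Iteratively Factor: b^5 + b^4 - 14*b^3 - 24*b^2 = (b + 3)*(b^4 - 2*b^3 - 8*b^2) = b*(b + 3)*(b^3 - 2*b^2 - 8*b) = b^2*(b + 3)*(b^2 - 2*b - 8) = b^2*(b + 2)*(b + 3)*(b - 4)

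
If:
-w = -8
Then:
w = 8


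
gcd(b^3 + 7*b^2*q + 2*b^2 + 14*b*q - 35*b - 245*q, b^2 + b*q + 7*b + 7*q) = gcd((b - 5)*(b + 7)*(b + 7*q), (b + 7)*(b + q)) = b + 7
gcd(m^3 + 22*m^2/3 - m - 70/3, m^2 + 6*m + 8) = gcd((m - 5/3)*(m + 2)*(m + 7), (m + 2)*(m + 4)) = m + 2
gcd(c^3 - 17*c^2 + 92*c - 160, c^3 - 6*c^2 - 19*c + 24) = c - 8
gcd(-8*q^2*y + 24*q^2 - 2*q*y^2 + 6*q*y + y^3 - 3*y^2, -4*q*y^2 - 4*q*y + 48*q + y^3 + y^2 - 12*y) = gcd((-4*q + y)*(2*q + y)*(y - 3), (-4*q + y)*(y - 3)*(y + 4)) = -4*q*y + 12*q + y^2 - 3*y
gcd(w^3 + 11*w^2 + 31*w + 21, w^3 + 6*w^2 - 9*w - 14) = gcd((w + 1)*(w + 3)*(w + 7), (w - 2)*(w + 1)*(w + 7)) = w^2 + 8*w + 7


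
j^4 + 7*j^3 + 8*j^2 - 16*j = j*(j - 1)*(j + 4)^2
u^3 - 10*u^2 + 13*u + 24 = (u - 8)*(u - 3)*(u + 1)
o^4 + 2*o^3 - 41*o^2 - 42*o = o*(o - 6)*(o + 1)*(o + 7)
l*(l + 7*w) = l^2 + 7*l*w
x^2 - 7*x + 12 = (x - 4)*(x - 3)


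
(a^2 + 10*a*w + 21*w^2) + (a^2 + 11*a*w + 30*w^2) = 2*a^2 + 21*a*w + 51*w^2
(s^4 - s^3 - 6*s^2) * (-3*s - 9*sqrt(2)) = -3*s^5 - 9*sqrt(2)*s^4 + 3*s^4 + 9*sqrt(2)*s^3 + 18*s^3 + 54*sqrt(2)*s^2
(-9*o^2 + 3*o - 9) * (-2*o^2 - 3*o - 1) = 18*o^4 + 21*o^3 + 18*o^2 + 24*o + 9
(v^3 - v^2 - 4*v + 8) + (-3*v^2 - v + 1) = v^3 - 4*v^2 - 5*v + 9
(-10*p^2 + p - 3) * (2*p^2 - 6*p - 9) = -20*p^4 + 62*p^3 + 78*p^2 + 9*p + 27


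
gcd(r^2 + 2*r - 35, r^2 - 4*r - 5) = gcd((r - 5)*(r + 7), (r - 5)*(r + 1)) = r - 5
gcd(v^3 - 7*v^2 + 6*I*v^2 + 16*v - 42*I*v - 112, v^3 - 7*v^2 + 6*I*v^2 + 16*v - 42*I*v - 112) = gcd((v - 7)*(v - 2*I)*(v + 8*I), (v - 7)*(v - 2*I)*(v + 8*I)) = v^3 + v^2*(-7 + 6*I) + v*(16 - 42*I) - 112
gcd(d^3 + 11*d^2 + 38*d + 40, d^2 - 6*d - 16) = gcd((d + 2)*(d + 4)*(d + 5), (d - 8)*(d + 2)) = d + 2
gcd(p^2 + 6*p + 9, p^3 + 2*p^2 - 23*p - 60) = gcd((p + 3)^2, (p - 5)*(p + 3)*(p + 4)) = p + 3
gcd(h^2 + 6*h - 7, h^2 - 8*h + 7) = h - 1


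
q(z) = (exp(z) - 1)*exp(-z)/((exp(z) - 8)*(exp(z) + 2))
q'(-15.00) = -204313.59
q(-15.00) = 204313.50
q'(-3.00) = -1.25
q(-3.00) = 1.17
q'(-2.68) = -0.91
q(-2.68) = 0.83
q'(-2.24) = -0.58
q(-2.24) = 0.50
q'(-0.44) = -0.08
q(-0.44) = 0.03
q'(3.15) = -0.01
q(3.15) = 0.00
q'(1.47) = -0.03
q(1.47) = -0.03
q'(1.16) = -0.01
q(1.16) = -0.03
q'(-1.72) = -0.34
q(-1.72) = 0.27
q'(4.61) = -0.00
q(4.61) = 0.00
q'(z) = -(exp(z) - 1)*exp(-z)/((exp(z) - 8)*(exp(z) + 2)) - (exp(z) - 1)/((exp(z) - 8)*(exp(z) + 2)^2) + 1/((exp(z) - 8)*(exp(z) + 2)) - (exp(z) - 1)/((exp(z) - 8)^2*(exp(z) + 2)) = (-2*exp(3*z) + 9*exp(2*z) - 12*exp(z) - 16)*exp(-z)/(exp(4*z) - 12*exp(3*z) + 4*exp(2*z) + 192*exp(z) + 256)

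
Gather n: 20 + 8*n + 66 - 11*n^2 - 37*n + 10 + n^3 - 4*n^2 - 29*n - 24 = n^3 - 15*n^2 - 58*n + 72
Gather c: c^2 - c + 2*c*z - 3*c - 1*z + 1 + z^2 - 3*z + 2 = c^2 + c*(2*z - 4) + z^2 - 4*z + 3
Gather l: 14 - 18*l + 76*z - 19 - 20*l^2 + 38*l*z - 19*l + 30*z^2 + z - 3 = -20*l^2 + l*(38*z - 37) + 30*z^2 + 77*z - 8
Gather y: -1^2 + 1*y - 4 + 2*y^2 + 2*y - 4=2*y^2 + 3*y - 9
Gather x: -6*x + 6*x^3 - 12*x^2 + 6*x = 6*x^3 - 12*x^2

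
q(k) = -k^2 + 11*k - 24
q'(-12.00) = 35.00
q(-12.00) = -300.00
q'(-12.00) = 35.00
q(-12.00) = -300.00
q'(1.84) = 7.32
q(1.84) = -7.15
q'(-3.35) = 17.70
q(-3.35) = -72.07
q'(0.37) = 10.26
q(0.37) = -20.07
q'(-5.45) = 21.90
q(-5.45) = -113.65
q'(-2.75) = 16.50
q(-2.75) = -61.81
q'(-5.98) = 22.96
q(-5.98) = -125.54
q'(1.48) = 8.04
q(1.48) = -9.91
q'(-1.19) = 13.38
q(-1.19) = -38.51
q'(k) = 11 - 2*k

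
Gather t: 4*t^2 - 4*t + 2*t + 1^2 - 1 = 4*t^2 - 2*t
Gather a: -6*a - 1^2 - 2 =-6*a - 3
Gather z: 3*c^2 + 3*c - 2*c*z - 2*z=3*c^2 + 3*c + z*(-2*c - 2)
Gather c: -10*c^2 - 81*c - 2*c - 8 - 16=-10*c^2 - 83*c - 24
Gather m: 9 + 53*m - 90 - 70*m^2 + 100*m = -70*m^2 + 153*m - 81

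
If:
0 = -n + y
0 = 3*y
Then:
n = 0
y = 0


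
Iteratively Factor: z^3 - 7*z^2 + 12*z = (z - 3)*(z^2 - 4*z) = z*(z - 3)*(z - 4)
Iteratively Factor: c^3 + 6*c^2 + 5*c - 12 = (c - 1)*(c^2 + 7*c + 12) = (c - 1)*(c + 4)*(c + 3)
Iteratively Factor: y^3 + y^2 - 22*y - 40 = (y - 5)*(y^2 + 6*y + 8) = (y - 5)*(y + 2)*(y + 4)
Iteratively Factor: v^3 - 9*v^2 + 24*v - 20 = (v - 5)*(v^2 - 4*v + 4) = (v - 5)*(v - 2)*(v - 2)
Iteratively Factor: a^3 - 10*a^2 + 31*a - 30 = (a - 2)*(a^2 - 8*a + 15) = (a - 5)*(a - 2)*(a - 3)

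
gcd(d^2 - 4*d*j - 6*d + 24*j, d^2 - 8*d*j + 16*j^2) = d - 4*j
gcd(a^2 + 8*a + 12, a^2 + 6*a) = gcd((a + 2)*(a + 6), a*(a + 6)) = a + 6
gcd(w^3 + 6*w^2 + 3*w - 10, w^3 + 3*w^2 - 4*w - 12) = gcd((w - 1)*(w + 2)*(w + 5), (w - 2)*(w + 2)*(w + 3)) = w + 2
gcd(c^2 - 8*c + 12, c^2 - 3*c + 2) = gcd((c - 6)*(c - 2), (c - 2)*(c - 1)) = c - 2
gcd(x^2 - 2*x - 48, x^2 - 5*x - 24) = x - 8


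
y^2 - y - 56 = (y - 8)*(y + 7)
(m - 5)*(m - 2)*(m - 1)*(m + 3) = m^4 - 5*m^3 - 7*m^2 + 41*m - 30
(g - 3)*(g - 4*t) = g^2 - 4*g*t - 3*g + 12*t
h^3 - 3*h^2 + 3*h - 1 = (h - 1)^3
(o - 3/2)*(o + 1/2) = o^2 - o - 3/4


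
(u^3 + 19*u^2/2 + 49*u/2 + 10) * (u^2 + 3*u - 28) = u^5 + 25*u^4/2 + 25*u^3 - 365*u^2/2 - 656*u - 280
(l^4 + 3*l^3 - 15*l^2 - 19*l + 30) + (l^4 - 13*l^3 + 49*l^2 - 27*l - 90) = 2*l^4 - 10*l^3 + 34*l^2 - 46*l - 60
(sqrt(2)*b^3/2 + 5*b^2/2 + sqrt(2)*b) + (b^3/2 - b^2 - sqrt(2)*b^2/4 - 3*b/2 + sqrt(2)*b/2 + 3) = b^3/2 + sqrt(2)*b^3/2 - sqrt(2)*b^2/4 + 3*b^2/2 - 3*b/2 + 3*sqrt(2)*b/2 + 3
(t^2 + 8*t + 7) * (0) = 0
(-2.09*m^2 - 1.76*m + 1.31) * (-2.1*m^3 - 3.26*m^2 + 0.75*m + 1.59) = 4.389*m^5 + 10.5094*m^4 + 1.4191*m^3 - 8.9137*m^2 - 1.8159*m + 2.0829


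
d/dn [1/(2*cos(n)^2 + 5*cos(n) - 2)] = (4*cos(n) + 5)*sin(n)/(5*cos(n) + cos(2*n) - 1)^2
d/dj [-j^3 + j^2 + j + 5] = -3*j^2 + 2*j + 1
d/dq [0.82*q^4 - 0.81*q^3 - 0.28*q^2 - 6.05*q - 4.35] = 3.28*q^3 - 2.43*q^2 - 0.56*q - 6.05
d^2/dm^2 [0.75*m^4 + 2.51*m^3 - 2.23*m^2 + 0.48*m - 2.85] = 9.0*m^2 + 15.06*m - 4.46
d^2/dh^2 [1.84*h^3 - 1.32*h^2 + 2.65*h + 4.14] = 11.04*h - 2.64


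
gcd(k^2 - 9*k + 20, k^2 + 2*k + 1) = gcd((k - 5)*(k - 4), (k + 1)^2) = 1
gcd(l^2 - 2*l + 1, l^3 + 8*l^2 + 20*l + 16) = 1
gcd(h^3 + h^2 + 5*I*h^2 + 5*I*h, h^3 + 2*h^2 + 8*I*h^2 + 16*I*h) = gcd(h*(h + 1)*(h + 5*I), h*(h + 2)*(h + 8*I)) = h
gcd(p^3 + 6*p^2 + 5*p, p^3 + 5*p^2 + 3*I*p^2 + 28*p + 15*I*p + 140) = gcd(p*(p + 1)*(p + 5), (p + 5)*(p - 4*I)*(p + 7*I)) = p + 5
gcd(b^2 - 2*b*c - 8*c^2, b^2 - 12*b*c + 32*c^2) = b - 4*c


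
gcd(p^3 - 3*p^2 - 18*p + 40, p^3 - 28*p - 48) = p + 4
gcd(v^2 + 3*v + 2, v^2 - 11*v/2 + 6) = 1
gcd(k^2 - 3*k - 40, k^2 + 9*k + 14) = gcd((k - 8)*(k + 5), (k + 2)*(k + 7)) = 1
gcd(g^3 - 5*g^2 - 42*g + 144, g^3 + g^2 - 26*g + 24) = g + 6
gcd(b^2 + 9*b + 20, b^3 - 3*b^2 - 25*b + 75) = b + 5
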